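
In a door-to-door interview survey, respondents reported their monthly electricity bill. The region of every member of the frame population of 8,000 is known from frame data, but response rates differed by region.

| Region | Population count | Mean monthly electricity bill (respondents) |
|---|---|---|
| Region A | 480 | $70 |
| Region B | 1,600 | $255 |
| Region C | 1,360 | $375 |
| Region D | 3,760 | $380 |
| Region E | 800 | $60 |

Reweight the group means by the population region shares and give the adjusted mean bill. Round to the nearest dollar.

Each cell contributes population-share × respondent value:
  Region A: (480/8,000) × 70 = 4.2
  Region B: (1,600/8,000) × 255 = 51
  Region C: (1,360/8,000) × 375 = 63.75
  Region D: (3,760/8,000) × 380 = 178.6
  Region E: (800/8,000) × 60 = 6
Post-stratified estimate = 303.55 → $304.

$304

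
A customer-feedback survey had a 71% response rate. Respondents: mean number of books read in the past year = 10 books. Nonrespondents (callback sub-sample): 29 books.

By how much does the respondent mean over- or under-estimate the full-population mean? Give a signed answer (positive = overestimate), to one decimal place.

Nonresponse fraction = 1 − 0.71 = 0.29.
Bias = (nonresponse fraction) × (respondent mean − nonrespondent mean)
     = 0.29 × (10 − 29) = 0.29 × -19 = -5.51.

-5.5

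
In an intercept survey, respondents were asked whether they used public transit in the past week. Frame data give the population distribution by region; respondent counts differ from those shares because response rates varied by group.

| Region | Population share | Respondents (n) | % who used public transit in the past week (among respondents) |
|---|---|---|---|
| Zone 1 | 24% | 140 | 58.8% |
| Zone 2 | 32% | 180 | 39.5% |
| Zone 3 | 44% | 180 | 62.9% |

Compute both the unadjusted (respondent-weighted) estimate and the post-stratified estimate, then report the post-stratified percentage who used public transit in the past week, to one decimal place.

54.4%

Naive respondent-only estimate (weights = respondent counts):
  (140/500)×58.8 + (180/500)×39.5 + (180/500)×62.9 = 53.328%
Reweighting by population region shares:
  0.24×58.8 + 0.32×39.5 + 0.44×62.9 = 54.428%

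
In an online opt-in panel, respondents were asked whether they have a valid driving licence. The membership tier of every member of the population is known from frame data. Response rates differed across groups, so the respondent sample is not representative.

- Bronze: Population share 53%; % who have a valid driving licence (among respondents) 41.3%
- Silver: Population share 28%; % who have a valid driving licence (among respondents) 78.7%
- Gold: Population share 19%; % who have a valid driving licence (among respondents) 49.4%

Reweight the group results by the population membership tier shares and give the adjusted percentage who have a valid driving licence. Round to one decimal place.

53.3%

Each cell contributes population-share × respondent value:
  Bronze: 0.53 × 41.3 = 21.889
  Silver: 0.28 × 78.7 = 22.036
  Gold: 0.19 × 49.4 = 9.386
Post-stratified estimate = 53.311 → 53.3%.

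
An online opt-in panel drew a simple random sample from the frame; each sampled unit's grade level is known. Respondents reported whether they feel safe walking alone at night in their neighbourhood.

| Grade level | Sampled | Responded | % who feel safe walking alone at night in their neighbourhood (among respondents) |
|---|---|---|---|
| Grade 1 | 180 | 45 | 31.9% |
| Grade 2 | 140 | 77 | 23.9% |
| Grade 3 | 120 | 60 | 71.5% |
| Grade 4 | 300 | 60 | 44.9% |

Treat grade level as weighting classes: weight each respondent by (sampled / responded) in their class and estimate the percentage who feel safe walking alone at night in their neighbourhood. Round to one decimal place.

42.1%

Class response rates: Grade 1 45/180 = 25%, Grade 2 77/140 = 55%, Grade 3 60/120 = 50%, Grade 4 60/300 = 20%.
Weighting each respondent by the inverse class response rate inflates each class back to its sampled size, so the class weight is n_sampled:
  Grade 1: 180 × 31.9 = 5742
  Grade 2: 140 × 23.9 = 3346
  Grade 3: 120 × 71.5 = 8580
  Grade 4: 300 × 44.9 = 13,470
Adjusted estimate = 31,138 / 740 = 42.0784 → 42.1%.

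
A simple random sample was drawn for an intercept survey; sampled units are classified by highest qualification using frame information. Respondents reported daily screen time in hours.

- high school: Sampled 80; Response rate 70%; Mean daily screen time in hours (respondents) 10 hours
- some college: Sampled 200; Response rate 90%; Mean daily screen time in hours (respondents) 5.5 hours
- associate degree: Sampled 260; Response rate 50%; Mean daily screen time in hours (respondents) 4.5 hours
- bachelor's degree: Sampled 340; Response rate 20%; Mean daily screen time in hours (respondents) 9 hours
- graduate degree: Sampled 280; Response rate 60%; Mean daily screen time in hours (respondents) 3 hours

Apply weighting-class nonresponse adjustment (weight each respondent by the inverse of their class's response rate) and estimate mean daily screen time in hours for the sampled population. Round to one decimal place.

6.0

Each respondent's weight = sampled/responded in their class; summing within a class gives n_sampled, so:
  high school: 80 × 10 = 800
  some college: 200 × 5.5 = 1100
  associate degree: 260 × 4.5 = 1170
  bachelor's degree: 340 × 9 = 3060
  graduate degree: 280 × 3 = 840
Adjusted estimate = 6970 / 1,160 = 6.00862 → 6.0.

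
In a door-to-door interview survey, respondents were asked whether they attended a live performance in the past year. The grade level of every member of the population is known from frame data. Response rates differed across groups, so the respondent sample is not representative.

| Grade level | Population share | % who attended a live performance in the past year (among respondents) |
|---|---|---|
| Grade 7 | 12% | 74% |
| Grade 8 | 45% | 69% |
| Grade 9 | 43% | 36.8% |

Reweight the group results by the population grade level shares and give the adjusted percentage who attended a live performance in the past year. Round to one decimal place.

55.8%

Post-stratification weights by population share, not respondent share:
  Grade 7: 0.12 × 74 = 8.88
  Grade 8: 0.45 × 69 = 31.05
  Grade 9: 0.43 × 36.8 = 15.824
Post-stratified estimate = 55.754 → 55.8%.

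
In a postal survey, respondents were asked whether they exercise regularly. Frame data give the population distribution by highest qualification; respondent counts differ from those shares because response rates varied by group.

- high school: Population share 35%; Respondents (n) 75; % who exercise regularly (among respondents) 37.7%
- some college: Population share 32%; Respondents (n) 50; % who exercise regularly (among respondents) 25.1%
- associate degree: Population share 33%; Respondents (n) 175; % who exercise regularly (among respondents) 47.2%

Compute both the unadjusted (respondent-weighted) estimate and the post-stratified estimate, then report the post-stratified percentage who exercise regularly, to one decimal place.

36.8%

Unadjusted (pooled respondent) estimate weights by respondent counts:
  (75/300)×37.7 + (50/300)×25.1 + (175/300)×47.2 = 41.1417%
Reweighting by population highest qualification shares:
  0.35×37.7 + 0.32×25.1 + 0.33×47.2 = 36.803%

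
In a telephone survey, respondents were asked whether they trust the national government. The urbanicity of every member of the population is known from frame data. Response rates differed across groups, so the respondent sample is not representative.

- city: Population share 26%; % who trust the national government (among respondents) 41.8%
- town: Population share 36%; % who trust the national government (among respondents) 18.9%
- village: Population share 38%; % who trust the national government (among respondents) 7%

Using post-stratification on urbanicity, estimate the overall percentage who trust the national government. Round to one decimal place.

Weight each group's respondent value by its population share:
  city: 0.26 × 41.8 = 10.868
  town: 0.36 × 18.9 = 6.804
  village: 0.38 × 7 = 2.66
Post-stratified estimate = 20.332 → 20.3%.

20.3%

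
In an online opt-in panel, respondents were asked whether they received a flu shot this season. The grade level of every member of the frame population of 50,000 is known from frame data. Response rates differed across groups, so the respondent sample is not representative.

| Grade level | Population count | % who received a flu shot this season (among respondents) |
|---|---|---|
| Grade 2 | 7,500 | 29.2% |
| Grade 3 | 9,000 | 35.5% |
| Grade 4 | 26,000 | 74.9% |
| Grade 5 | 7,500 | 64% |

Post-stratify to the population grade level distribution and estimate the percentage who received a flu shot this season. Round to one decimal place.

Reweight to the known grade level distribution:
  Grade 2: (7,500/50,000) × 29.2 = 4.38
  Grade 3: (9,000/50,000) × 35.5 = 6.39
  Grade 4: (26,000/50,000) × 74.9 = 38.948
  Grade 5: (7,500/50,000) × 64 = 9.6
Post-stratified estimate = 59.318 → 59.3%.

59.3%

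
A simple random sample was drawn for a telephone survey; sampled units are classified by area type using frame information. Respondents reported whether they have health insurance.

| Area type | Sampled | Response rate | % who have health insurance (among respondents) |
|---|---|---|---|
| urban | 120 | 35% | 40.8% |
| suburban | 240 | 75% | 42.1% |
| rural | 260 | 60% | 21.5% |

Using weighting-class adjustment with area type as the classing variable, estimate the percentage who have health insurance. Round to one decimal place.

Weighting each respondent by the inverse class response rate inflates each class back to its sampled size, so the class weight is n_sampled:
  urban: 120 × 40.8 = 4896
  suburban: 240 × 42.1 = 10,104
  rural: 260 × 21.5 = 5590
Adjusted estimate = 20,590 / 620 = 33.2097 → 33.2%.

33.2%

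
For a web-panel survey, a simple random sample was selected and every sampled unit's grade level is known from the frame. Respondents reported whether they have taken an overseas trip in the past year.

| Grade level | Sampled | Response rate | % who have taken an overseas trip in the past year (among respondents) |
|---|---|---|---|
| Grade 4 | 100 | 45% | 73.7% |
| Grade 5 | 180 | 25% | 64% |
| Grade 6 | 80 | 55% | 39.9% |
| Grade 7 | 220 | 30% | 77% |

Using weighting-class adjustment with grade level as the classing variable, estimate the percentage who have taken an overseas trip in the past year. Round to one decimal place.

Each respondent's weight = sampled/responded in their class; summing within a class gives n_sampled, so:
  Grade 4: 100 × 73.7 = 7370
  Grade 5: 180 × 64 = 11,520
  Grade 6: 80 × 39.9 = 3192
  Grade 7: 220 × 77 = 16,940
Adjusted estimate = 39,022 / 580 = 67.2793 → 67.3%.

67.3%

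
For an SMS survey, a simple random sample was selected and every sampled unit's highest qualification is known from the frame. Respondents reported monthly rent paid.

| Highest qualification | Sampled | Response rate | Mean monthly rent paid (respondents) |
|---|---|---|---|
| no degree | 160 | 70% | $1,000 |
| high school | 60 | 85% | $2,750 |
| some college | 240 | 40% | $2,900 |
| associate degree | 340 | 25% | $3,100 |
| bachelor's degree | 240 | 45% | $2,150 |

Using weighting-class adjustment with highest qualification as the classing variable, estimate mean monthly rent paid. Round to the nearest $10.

$2,490

Each respondent's weight = sampled/responded in their class; summing within a class gives n_sampled, so:
  no degree: 160 × 1000 = 160,000
  high school: 60 × 2750 = 165,000
  some college: 240 × 2900 = 696,000
  associate degree: 340 × 3100 = 1,054,000
  bachelor's degree: 240 × 2150 = 516,000
Adjusted estimate = 2,591,000 / 1,040 = 2491.35 → $2,490.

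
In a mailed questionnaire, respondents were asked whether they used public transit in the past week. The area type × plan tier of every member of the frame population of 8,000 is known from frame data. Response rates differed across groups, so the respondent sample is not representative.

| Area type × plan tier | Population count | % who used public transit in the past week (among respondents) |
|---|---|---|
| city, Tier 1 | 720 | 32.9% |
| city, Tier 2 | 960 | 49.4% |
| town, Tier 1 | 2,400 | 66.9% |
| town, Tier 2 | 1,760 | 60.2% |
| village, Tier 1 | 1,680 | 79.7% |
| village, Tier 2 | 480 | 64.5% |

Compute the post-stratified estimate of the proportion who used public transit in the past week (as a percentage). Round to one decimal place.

Reweight to the known area type × plan tier distribution:
  city, Tier 1: (720/8,000) × 32.9 = 2.961
  city, Tier 2: (960/8,000) × 49.4 = 5.928
  town, Tier 1: (2,400/8,000) × 66.9 = 20.07
  town, Tier 2: (1,760/8,000) × 60.2 = 13.244
  village, Tier 1: (1,680/8,000) × 79.7 = 16.737
  village, Tier 2: (480/8,000) × 64.5 = 3.87
Post-stratified estimate = 62.81 → 62.8%.

62.8%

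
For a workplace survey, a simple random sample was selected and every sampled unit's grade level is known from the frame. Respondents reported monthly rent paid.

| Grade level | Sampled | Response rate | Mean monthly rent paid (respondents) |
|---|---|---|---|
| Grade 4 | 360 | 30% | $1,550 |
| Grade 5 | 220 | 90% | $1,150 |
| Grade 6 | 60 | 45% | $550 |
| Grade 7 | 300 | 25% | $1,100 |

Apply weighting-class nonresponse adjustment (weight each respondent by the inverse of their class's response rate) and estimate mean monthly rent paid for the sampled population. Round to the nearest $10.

Each respondent's weight = sampled/responded in their class; summing within a class gives n_sampled, so:
  Grade 4: 360 × 1550 = 558,000
  Grade 5: 220 × 1150 = 253,000
  Grade 6: 60 × 550 = 33,000
  Grade 7: 300 × 1100 = 330,000
Adjusted estimate = 1,174,000 / 940 = 1248.94 → $1,250.

$1,250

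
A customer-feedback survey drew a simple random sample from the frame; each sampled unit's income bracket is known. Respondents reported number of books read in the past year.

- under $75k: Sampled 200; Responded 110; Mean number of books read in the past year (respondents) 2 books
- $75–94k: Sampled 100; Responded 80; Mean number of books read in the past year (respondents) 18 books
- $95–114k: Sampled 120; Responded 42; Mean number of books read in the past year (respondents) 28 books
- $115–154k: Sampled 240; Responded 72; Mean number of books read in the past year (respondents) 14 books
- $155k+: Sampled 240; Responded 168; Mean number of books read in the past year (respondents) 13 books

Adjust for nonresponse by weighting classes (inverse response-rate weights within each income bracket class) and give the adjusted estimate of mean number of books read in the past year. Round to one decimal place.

Class response rates: under $75k 110/200 = 55%, $75–94k 80/100 = 80%, $95–114k 42/120 = 35%, $115–154k 72/240 = 30%, $155k+ 168/240 = 70%.
Inverse-response-rate weighting restores each class to its sampled count, so class totals weight by n_sampled:
  under $75k: 200 × 2 = 400
  $75–94k: 100 × 18 = 1800
  $95–114k: 120 × 28 = 3360
  $115–154k: 240 × 14 = 3360
  $155k+: 240 × 13 = 3120
Adjusted estimate = 12,040 / 900 = 13.3778 → 13.4.

13.4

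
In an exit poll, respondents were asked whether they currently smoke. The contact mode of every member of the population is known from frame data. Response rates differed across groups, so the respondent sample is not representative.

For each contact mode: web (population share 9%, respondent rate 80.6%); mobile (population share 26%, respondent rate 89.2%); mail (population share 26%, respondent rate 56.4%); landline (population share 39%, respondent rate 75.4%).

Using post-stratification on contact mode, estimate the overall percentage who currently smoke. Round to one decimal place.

Post-stratification weights by population share, not respondent share:
  web: 0.09 × 80.6 = 7.254
  mobile: 0.26 × 89.2 = 23.192
  mail: 0.26 × 56.4 = 14.664
  landline: 0.39 × 75.4 = 29.406
Post-stratified estimate = 74.516 → 74.5%.

74.5%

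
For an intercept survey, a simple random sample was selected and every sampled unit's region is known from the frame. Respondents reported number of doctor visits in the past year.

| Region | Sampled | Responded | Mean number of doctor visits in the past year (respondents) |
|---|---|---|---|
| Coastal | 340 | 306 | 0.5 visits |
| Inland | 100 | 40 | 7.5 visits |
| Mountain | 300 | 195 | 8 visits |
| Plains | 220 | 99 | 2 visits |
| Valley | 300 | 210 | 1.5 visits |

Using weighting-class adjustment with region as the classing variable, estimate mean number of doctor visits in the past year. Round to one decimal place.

Response rates by class: Coastal 306/340 = 90%, Inland 40/100 = 40%, Mountain 195/300 = 65%, Plains 99/220 = 45%, Valley 210/300 = 70%.
Weighting each respondent by the inverse class response rate inflates each class back to its sampled size, so the class weight is n_sampled:
  Coastal: 340 × 0.5 = 170
  Inland: 100 × 7.5 = 750
  Mountain: 300 × 8 = 2400
  Plains: 220 × 2 = 440
  Valley: 300 × 1.5 = 450
Adjusted estimate = 4210 / 1,260 = 3.34127 → 3.3.

3.3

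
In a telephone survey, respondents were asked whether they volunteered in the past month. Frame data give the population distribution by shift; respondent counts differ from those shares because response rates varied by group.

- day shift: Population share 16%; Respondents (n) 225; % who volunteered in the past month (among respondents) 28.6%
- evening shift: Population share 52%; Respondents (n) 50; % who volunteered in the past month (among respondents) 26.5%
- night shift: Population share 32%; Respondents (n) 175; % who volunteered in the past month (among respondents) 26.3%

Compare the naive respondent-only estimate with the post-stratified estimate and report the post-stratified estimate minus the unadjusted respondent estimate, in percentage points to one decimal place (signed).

Unadjusted (pooled respondent) estimate weights by respondent counts:
  (225/450)×28.6 + (50/450)×26.5 + (175/450)×26.3 = 27.4722%
Reweighting by population shift shares:
  0.16×28.6 + 0.52×26.5 + 0.32×26.3 = 26.772%
Difference = 26.772 − 27.4722 = -0.7002 pp.

-0.7 percentage points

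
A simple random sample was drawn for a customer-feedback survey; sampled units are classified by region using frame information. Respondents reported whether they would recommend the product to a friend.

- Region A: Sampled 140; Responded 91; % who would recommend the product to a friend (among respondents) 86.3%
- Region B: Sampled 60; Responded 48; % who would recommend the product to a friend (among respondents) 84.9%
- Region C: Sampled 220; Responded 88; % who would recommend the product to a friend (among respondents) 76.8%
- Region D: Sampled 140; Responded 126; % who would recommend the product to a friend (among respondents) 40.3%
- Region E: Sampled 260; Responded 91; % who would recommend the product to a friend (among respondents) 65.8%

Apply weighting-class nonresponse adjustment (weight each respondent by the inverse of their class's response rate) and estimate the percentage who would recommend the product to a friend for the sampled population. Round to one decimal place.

69.3%

Response rates by class: Region A 91/140 = 65%, Region B 48/60 = 80%, Region C 88/220 = 40%, Region D 126/140 = 90%, Region E 91/260 = 35%.
Weighting each respondent by the inverse class response rate inflates each class back to its sampled size, so the class weight is n_sampled:
  Region A: 140 × 86.3 = 12,082
  Region B: 60 × 84.9 = 5094
  Region C: 220 × 76.8 = 16,896
  Region D: 140 × 40.3 = 5642
  Region E: 260 × 65.8 = 17,108
Adjusted estimate = 56,822 / 820 = 69.2951 → 69.3%.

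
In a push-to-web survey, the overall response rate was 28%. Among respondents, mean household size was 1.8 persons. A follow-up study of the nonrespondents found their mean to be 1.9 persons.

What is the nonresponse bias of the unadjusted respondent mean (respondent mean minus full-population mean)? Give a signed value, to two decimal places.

Nonresponse fraction = 1 − 0.28 = 0.72.
Bias = (nonresponse fraction) × (respondent mean − nonrespondent mean)
     = 0.72 × (1.8 − 1.9) = 0.72 × -0.1 = -0.072.

-0.07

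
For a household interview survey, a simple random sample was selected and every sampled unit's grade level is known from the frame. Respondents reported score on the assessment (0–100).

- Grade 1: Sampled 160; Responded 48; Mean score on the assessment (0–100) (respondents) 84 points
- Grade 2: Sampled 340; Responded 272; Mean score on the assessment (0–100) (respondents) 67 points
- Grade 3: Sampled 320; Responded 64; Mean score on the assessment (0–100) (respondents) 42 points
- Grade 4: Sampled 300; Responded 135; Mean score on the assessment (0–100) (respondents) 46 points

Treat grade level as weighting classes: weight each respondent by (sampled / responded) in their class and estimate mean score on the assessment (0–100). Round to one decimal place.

Class response rates: Grade 1 48/160 = 30%, Grade 2 272/340 = 80%, Grade 3 64/320 = 20%, Grade 4 135/300 = 45%.
Each respondent's weight = sampled/responded in their class; summing within a class gives n_sampled, so:
  Grade 1: 160 × 84 = 13,440
  Grade 2: 340 × 67 = 22,780
  Grade 3: 320 × 42 = 13,440
  Grade 4: 300 × 46 = 13,800
Adjusted estimate = 63,460 / 1,120 = 56.6607 → 56.7.

56.7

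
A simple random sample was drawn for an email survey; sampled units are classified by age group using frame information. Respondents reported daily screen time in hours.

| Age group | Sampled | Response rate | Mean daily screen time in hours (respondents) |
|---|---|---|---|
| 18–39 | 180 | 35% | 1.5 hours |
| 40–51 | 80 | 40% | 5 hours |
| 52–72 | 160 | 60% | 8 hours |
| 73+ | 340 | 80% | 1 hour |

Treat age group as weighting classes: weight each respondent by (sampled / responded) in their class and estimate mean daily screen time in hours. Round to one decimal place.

3.0

Weighting each respondent by the inverse class response rate inflates each class back to its sampled size, so the class weight is n_sampled:
  18–39: 180 × 1.5 = 270
  40–51: 80 × 5 = 400
  52–72: 160 × 8 = 1280
  73+: 340 × 1 = 340
Adjusted estimate = 2290 / 760 = 3.01316 → 3.0.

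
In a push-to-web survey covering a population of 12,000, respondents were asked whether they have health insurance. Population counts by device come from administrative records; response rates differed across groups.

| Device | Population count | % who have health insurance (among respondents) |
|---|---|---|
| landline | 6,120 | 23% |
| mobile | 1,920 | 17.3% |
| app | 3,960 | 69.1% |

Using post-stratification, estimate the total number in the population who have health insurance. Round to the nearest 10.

4,480

Each cell contributes its population count × the respondent rate:
  landline: 6,120 × 23% = 1407.6
  mobile: 1,920 × 17.3% = 332.16
  app: 3,960 × 69.1% = 2736.36
Estimated total = 4476.12 → 4,480.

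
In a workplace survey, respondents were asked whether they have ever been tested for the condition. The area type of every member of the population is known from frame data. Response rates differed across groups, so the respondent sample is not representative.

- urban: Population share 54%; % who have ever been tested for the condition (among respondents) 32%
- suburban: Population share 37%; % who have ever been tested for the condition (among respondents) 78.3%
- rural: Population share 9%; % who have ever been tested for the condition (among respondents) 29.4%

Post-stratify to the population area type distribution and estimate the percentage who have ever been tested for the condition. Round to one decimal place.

Each cell contributes population-share × respondent value:
  urban: 0.54 × 32 = 17.28
  suburban: 0.37 × 78.3 = 28.971
  rural: 0.09 × 29.4 = 2.646
Post-stratified estimate = 48.897 → 48.9%.

48.9%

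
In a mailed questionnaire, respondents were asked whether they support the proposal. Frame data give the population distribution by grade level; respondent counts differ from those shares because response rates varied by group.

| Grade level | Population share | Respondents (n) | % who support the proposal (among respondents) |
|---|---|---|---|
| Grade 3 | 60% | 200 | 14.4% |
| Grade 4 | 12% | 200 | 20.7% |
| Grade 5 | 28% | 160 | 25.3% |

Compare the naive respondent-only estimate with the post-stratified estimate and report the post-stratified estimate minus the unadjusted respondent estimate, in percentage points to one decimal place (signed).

Unadjusted (pooled respondent) estimate weights by respondent counts:
  (200/560)×14.4 + (200/560)×20.7 + (160/560)×25.3 = 19.7643%
Post-stratifying to population shares instead:
  0.6×14.4 + 0.12×20.7 + 0.28×25.3 = 18.208%
Difference = 18.208 − 19.7643 = -1.5563 pp.

-1.6 percentage points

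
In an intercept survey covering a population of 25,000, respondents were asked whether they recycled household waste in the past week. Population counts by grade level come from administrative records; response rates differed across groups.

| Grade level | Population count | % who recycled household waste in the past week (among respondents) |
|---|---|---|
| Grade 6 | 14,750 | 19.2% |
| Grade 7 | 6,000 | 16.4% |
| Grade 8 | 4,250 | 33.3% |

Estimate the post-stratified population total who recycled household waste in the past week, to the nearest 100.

Apply each group's respondent rate to its population count:
  Grade 6: 14,750 × 19.2% = 2832
  Grade 7: 6,000 × 16.4% = 984
  Grade 8: 4,250 × 33.3% = 1415.25
Estimated total = 5231.25 → 5,200.

5,200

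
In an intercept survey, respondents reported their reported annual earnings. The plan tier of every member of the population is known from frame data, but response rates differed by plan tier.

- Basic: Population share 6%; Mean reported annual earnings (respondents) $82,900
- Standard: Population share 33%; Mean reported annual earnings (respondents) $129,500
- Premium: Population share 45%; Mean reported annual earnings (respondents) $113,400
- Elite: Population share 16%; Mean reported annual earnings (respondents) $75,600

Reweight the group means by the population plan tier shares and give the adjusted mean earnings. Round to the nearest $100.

Each cell contributes population-share × respondent value:
  Basic: 0.06 × 82,900 = 4974
  Standard: 0.33 × 129,500 = 42,735
  Premium: 0.45 × 113,400 = 51,030
  Elite: 0.16 × 75,600 = 12,096
Post-stratified estimate = 110,835 → $110,800.

$110,800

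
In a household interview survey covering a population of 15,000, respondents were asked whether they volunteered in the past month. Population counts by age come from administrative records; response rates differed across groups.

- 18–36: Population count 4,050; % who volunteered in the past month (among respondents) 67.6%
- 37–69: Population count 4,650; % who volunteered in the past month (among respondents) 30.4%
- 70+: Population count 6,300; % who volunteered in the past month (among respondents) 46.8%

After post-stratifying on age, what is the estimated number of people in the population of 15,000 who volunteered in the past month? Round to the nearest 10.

7,100

Estimated count per cell = population count × respondent percentage:
  18–36: 4,050 × 67.6% = 2737.8
  37–69: 4,650 × 30.4% = 1413.6
  70+: 6,300 × 46.8% = 2948.4
Estimated total = 7099.8 → 7,100.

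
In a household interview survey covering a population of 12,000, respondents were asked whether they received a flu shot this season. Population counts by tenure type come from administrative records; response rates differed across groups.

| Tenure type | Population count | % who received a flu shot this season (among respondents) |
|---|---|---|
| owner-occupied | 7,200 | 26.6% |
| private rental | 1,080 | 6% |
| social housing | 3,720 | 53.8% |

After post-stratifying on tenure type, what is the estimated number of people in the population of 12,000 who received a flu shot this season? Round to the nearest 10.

Estimated count per cell = population count × respondent percentage:
  owner-occupied: 7,200 × 26.6% = 1915.2
  private rental: 1,080 × 6% = 64.8
  social housing: 3,720 × 53.8% = 2001.36
Estimated total = 3981.36 → 3,980.

3,980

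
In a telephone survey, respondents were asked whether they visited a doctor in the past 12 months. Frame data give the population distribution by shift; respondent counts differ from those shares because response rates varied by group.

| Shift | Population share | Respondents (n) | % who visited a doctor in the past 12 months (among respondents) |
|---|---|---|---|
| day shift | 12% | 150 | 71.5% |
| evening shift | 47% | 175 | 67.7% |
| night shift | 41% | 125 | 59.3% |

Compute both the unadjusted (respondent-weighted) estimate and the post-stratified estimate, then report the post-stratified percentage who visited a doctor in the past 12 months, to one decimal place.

64.7%

Without adjustment, the pooled respondent share is:
  (150/450)×71.5 + (175/450)×67.7 + (125/450)×59.3 = 66.6333%
Post-stratified estimate weights by population shares:
  0.12×71.5 + 0.47×67.7 + 0.41×59.3 = 64.712%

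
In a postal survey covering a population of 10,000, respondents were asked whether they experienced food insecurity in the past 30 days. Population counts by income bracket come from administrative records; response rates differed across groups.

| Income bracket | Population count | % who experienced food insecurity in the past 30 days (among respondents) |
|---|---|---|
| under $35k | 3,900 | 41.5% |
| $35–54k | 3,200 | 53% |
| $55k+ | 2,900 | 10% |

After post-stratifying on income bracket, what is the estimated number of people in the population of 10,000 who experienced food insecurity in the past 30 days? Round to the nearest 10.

3,600

Apply each group's respondent rate to its population count:
  under $35k: 3,900 × 41.5% = 1618.5
  $35–54k: 3,200 × 53% = 1696
  $55k+: 2,900 × 10% = 290
Estimated total = 3604.5 → 3,600.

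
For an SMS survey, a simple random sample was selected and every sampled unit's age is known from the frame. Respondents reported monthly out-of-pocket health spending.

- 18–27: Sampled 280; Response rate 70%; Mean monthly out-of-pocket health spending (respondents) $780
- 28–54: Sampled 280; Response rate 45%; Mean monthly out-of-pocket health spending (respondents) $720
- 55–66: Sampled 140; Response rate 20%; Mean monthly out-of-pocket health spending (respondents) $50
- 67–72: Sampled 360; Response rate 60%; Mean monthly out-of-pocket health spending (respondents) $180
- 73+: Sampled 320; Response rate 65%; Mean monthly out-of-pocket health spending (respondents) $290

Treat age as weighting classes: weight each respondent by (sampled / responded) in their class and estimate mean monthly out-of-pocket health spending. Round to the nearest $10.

$420

Weighting each respondent by the inverse class response rate inflates each class back to its sampled size, so the class weight is n_sampled:
  18–27: 280 × 780 = 218,400
  28–54: 280 × 720 = 201,600
  55–66: 140 × 50 = 7000
  67–72: 360 × 180 = 64,800
  73+: 320 × 290 = 92,800
Adjusted estimate = 584,600 / 1,380 = 423.623 → $420.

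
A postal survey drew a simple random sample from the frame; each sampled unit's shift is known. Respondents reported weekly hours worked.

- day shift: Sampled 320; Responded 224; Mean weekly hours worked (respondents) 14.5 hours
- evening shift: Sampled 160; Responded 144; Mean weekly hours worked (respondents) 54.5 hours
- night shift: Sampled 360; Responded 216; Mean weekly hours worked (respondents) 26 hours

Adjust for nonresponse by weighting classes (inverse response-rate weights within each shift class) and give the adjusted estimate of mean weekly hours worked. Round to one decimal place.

Response rates by class: day shift 224/320 = 70%, evening shift 144/160 = 90%, night shift 216/360 = 60%.
Inverse-response-rate weighting restores each class to its sampled count, so class totals weight by n_sampled:
  day shift: 320 × 14.5 = 4640
  evening shift: 160 × 54.5 = 8720
  night shift: 360 × 26 = 9360
Adjusted estimate = 22,720 / 840 = 27.0476 → 27.0.

27.0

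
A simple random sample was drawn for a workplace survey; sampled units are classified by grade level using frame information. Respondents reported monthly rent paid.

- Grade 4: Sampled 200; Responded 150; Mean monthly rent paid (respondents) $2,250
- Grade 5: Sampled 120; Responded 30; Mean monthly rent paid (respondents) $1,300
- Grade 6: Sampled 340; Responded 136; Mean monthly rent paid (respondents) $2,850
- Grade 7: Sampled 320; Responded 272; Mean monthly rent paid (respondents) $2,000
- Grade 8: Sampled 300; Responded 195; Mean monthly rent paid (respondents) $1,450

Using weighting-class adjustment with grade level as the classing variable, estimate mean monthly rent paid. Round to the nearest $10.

Class response rates: Grade 4 150/200 = 75%, Grade 5 30/120 = 25%, Grade 6 136/340 = 40%, Grade 7 272/320 = 85%, Grade 8 195/300 = 65%.
Weighting each respondent by the inverse class response rate inflates each class back to its sampled size, so the class weight is n_sampled:
  Grade 4: 200 × 2250 = 450,000
  Grade 5: 120 × 1300 = 156,000
  Grade 6: 340 × 2850 = 969,000
  Grade 7: 320 × 2000 = 640,000
  Grade 8: 300 × 1450 = 435,000
Adjusted estimate = 2,650,000 / 1,280 = 2070.31 → $2,070.

$2,070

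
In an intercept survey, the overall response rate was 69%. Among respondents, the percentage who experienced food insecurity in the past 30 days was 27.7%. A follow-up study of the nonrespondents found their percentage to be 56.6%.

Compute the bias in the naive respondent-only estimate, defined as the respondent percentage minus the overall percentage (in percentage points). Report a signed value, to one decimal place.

Nonresponse fraction = 1 − 0.69 = 0.31.
Bias = (nonresponse fraction) × (respondent percentage − nonrespondent percentage)
     = 0.31 × (27.7 − 56.6) = 0.31 × -28.9 = -8.959.

-9.0 percentage points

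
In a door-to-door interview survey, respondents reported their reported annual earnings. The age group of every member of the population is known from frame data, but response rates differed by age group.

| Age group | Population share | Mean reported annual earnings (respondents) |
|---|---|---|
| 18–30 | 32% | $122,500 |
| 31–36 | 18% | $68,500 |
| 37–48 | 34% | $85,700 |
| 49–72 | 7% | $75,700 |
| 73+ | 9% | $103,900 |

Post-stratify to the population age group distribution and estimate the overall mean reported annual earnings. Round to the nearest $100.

Each cell contributes population-share × respondent value:
  18–30: 0.32 × 122,500 = 39,200
  31–36: 0.18 × 68,500 = 12,330
  37–48: 0.34 × 85,700 = 29,138
  49–72: 0.07 × 75,700 = 5299
  73+: 0.09 × 103,900 = 9351
Post-stratified estimate = 95,318 → $95,300.

$95,300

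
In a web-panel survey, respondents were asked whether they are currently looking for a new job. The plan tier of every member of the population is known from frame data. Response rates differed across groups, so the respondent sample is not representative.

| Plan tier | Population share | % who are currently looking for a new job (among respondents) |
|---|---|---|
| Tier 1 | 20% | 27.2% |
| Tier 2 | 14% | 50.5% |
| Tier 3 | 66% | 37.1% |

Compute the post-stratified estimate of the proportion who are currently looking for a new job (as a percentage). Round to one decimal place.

37.0%

Reweight to the known plan tier distribution:
  Tier 1: 0.2 × 27.2 = 5.44
  Tier 2: 0.14 × 50.5 = 7.07
  Tier 3: 0.66 × 37.1 = 24.486
Post-stratified estimate = 36.996 → 37.0%.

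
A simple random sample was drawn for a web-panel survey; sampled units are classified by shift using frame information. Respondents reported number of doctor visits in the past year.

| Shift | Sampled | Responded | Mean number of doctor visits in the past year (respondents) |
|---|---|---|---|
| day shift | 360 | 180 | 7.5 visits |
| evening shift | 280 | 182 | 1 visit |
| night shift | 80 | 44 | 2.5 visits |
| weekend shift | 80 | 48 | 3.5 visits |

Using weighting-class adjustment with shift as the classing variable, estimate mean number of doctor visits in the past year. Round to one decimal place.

Class response rates: day shift 180/360 = 50%, evening shift 182/280 = 65%, night shift 44/80 = 55%, weekend shift 48/80 = 60%.
Each respondent's weight = sampled/responded in their class; summing within a class gives n_sampled, so:
  day shift: 360 × 7.5 = 2700
  evening shift: 280 × 1 = 280
  night shift: 80 × 2.5 = 200
  weekend shift: 80 × 3.5 = 280
Adjusted estimate = 3460 / 800 = 4.325 → 4.3.

4.3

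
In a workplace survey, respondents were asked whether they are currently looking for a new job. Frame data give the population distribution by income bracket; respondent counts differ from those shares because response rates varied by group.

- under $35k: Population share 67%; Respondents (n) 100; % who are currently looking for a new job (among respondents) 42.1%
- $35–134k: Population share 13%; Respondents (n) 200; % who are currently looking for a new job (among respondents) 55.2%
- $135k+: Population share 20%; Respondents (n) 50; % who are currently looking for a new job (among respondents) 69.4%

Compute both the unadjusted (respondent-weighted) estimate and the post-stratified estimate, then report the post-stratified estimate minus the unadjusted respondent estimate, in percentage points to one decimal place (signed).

Unadjusted (pooled respondent) estimate weights by respondent counts:
  (100/350)×42.1 + (200/350)×55.2 + (50/350)×69.4 = 53.4857%
Reweighting by population income bracket shares:
  0.67×42.1 + 0.13×55.2 + 0.2×69.4 = 49.263%
Difference = 49.263 − 53.4857 = -4.2227 pp.

-4.2 percentage points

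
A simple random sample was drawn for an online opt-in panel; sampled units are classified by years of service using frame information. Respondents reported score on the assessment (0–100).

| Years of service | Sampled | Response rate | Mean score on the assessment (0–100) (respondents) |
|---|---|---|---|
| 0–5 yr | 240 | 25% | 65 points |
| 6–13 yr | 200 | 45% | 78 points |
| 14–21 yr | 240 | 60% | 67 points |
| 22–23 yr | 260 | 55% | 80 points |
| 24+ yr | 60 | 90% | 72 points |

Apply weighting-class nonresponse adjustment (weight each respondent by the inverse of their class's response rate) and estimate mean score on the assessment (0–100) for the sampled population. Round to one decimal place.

72.4

Each respondent's weight = sampled/responded in their class; summing within a class gives n_sampled, so:
  0–5 yr: 240 × 65 = 15,600
  6–13 yr: 200 × 78 = 15,600
  14–21 yr: 240 × 67 = 16,080
  22–23 yr: 260 × 80 = 20,800
  24+ yr: 60 × 72 = 4320
Adjusted estimate = 72,400 / 1,000 = 72.4 → 72.4.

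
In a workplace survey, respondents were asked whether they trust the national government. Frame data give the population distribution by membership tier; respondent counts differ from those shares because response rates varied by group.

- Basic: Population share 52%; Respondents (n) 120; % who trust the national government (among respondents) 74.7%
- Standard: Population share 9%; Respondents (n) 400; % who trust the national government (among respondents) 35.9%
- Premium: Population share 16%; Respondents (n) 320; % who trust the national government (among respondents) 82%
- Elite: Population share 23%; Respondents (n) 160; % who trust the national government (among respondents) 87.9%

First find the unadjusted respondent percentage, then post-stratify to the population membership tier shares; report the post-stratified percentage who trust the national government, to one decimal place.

Without adjustment, the pooled respondent share is:
  (120/1000)×74.7 + (400/1000)×35.9 + (320/1000)×82 + (160/1000)×87.9 = 63.628%
Post-stratifying to population shares instead:
  0.52×74.7 + 0.09×35.9 + 0.16×82 + 0.23×87.9 = 75.412%

75.4%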